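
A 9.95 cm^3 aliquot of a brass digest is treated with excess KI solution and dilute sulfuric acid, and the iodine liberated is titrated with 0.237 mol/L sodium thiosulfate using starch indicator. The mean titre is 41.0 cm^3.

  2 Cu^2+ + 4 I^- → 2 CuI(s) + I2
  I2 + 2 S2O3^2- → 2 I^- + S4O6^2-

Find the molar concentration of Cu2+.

0.977 mol/L

n(S2O3^2-) = 0.0410 × 0.237 = 9.72 × 10^-3 mol
n(I2) = n(S2O3^2-)/2 = 4.86 × 10^-3 mol
From the 2:1 ratio, n(Cu2+) in the aliquot = 2/1 × 4.86 × 10^-3 = 9.72 × 10^-3 mol
[Cu2+] = 9.72 × 10^-3 / 0.00995 = 0.977 mol/L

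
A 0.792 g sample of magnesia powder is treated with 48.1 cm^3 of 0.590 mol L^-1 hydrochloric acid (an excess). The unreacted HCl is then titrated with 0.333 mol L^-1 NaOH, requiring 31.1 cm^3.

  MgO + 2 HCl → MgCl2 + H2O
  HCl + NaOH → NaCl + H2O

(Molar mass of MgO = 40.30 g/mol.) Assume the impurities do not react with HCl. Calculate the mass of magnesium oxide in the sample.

0.363 g

n(HCl) added = 0.0481 × 0.590 = 0.0284 mol
n(NaOH) used in back-titration = 0.0311 × 0.333 = 0.0104 mol
n(HCl) left over = 0.0104 mol (1:1 ratio)
n(HCl) consumed by analyte = 0.0284 − 0.0104 = 0.0180 mol
From the 1:2 ratio, n(MgO) = 1/2 × 0.0180 = 9.01 × 10^-3 mol
mass of MgO = 9.01 × 10^-3 × 40.30 = 0.363 g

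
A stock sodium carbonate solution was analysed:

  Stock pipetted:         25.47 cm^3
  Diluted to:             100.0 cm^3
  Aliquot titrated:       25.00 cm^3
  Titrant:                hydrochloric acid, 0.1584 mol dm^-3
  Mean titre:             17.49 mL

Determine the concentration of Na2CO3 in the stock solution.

0.2175 mol/L

Na2CO3 + 2 HCl → 2 NaCl + H2O + CO2
n(HCl) = 0.01749 × 0.1584 = 2.770 × 10^-3 mol
From the 1:2 ratio, n(Na2CO3) in the aliquot = 1/2 × 2.770 × 10^-3 = 1.385 × 10^-3 mol
[Na2CO3]_dilute = 1.385 × 10^-3 / 0.02500 = 0.05541 mol/L
Dilution factor = 100.0 / 25.47 = 3.926
[Na2CO3]_stock = 0.05541 × 3.926 = 0.2175 mol/L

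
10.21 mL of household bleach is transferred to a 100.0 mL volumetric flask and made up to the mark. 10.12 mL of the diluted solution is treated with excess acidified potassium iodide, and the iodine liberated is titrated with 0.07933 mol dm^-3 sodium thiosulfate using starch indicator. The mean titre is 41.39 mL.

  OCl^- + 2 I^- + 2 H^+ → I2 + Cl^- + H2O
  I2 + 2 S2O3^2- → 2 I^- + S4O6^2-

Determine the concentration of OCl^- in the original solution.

1.589 mol/L

n(S2O3^2-) = 0.04139 × 0.07933 = 3.283 × 10^-3 mol
n(I2) = n(S2O3^2-)/2 = 1.642 × 10^-3 mol
n(OCl^-) in the aliquot = 1.642 × 10^-3 mol (1:1 ratio)
[OCl^-]_dilute = 1.642 × 10^-3 / 0.01012 = 0.1622 mol/L
[OCl^-]_original = 0.1622 × 100.0/10.21 = 1.589 mol/L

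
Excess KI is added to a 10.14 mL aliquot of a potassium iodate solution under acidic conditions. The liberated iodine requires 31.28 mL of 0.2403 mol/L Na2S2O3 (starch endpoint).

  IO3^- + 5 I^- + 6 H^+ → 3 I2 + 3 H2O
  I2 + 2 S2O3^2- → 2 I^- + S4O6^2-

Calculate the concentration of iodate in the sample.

n(S2O3^2-) = 0.03128 × 0.2403 = 7.517 × 10^-3 mol
n(I2) = n(S2O3^2-)/2 = 3.758 × 10^-3 mol
From the 1:3 ratio, n(IO3^-) in the aliquot = 1/3 × 3.758 × 10^-3 = 1.253 × 10^-3 mol
[IO3^-] = 1.253 × 10^-3 / 0.01014 = 0.1235 mol/L

0.1235 mol/L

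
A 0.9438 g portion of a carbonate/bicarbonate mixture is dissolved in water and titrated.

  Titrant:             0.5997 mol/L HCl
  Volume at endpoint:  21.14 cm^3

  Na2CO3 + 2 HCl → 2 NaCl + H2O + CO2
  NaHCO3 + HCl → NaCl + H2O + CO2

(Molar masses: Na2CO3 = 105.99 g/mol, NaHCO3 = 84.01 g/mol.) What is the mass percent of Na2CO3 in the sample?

21.95 %

n(HCl) = 0.02114 × 0.5997 = 0.01268 mol
Let x = n(Na2CO3), y = n(NaHCO3).
Titrant: 2x + 1y = 0.01268;  mass: 105.99x + 84.01y = 0.9438
Solving, x = 1.955 × 10^-3 mol, y = 8.768 × 10^-3 mol
mass of Na2CO3 = 1.955 × 10^-3 × 105.99 = 0.2072 g
% Na2CO3 = 0.2072 / 0.9438 × 100 = 21.95 %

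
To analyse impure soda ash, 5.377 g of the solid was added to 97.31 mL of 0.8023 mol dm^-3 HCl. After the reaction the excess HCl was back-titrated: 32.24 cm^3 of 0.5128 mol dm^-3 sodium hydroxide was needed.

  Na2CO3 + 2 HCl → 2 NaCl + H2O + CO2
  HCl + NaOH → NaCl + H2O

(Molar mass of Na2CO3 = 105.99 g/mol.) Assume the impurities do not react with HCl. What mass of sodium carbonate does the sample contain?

3.261 g

n(HCl) added = 0.09731 × 0.8023 = 0.07807 mol
n(NaOH) used in back-titration = 0.03224 × 0.5128 = 0.01653 mol
n(HCl) left over = 0.01653 mol (1:1 ratio)
n(HCl) consumed by analyte = 0.07807 − 0.01653 = 0.06154 mol
From the 1:2 ratio, n(Na2CO3) = 1/2 × 0.06154 = 0.03077 mol
mass of Na2CO3 = 0.03077 × 105.99 = 3.261 g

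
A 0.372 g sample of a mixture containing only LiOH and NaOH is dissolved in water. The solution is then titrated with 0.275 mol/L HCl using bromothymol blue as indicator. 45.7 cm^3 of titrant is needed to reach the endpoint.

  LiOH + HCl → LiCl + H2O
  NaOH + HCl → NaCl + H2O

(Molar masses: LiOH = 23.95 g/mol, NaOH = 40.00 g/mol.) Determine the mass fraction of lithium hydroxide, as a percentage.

52.4 %

n(HCl) = 0.0457 × 0.275 = 0.0126 mol
Let x = n(LiOH), y = n(NaOH).
Titrant: 1x + 1y = 0.0126;  mass: 23.95x + 40.00y = 0.372
Solving, x = 8.14 × 10^-3 mol, y = 4.42 × 10^-3 mol
mass of LiOH = 8.14 × 10^-3 × 23.95 = 0.195 g
% LiOH = 0.195 / 0.372 × 100 = 52.4 %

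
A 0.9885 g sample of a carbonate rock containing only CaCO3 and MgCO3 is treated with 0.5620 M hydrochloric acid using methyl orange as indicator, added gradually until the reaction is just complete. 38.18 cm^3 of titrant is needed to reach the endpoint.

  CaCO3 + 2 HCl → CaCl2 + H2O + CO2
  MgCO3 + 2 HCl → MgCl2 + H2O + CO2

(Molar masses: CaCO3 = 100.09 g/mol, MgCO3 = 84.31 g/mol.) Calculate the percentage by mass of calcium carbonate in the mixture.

53.88 %

n(HCl) = 0.03818 × 0.5620 = 0.02146 mol
Let x = n(CaCO3), y = n(MgCO3).
Titrant: 2x + 2y = 0.02146;  mass: 100.09x + 84.31y = 0.9885
Solving, x = 5.322 × 10^-3 mol, y = 5.407 × 10^-3 mol
mass of CaCO3 = 5.322 × 10^-3 × 100.09 = 0.5326 g
% CaCO3 = 0.5326 / 0.9885 × 100 = 53.88 %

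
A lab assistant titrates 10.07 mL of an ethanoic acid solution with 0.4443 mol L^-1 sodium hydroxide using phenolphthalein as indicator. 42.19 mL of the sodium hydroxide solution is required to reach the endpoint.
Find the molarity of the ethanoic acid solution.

CH3COOH + NaOH → CH3COONa + H2O
n(NaOH) = 0.04219 L × 0.4443 mol/L = 0.01875 mol
n(CH3COOH) = 0.01875 mol (1:1 mole ratio)
[CH3COOH] = 0.01875 mol / 0.01007 L = 1.861 mol/L

1.861 mol/L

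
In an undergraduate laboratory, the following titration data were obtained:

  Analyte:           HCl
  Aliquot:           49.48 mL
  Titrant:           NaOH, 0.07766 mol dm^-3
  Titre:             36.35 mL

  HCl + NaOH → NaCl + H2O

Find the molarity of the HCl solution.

n(NaOH) = 0.03635 L × 0.07766 mol/L = 2.823 × 10^-3 mol
n(HCl) = 2.823 × 10^-3 mol (1:1 mole ratio)
[HCl] = 2.823 × 10^-3 mol / 0.04948 L = 0.05705 mol/L

0.05705 mol/L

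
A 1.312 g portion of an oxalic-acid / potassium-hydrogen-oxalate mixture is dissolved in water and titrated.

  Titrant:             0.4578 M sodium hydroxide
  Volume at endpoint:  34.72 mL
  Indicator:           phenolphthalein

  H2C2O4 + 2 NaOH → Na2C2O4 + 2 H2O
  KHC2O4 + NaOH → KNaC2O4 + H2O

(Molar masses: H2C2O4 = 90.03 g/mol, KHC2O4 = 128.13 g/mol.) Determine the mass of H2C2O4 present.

0.3924 g

n(NaOH) = 0.03472 × 0.4578 = 0.01589 mol
Let x = n(H2C2O4), y = n(KHC2O4).
Titrant: 2x + 1y = 0.01589;  mass: 90.03x + 128.13y = 1.312
Solving, x = 4.359 × 10^-3 mol, y = 7.177 × 10^-3 mol
mass of H2C2O4 = 4.359 × 10^-3 × 90.03 = 0.3924 g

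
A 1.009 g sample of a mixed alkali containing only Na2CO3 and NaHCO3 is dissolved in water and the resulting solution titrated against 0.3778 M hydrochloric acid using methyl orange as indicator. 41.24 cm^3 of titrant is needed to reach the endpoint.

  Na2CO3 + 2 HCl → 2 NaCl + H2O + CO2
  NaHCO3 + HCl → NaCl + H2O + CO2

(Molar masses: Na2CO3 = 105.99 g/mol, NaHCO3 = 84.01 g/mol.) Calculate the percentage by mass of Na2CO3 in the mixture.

50.79 %

n(HCl) = 0.04124 × 0.3778 = 0.01558 mol
Let x = n(Na2CO3), y = n(NaHCO3).
Titrant: 2x + 1y = 0.01558;  mass: 105.99x + 84.01y = 1.009
Solving, x = 4.835 × 10^-3 mol, y = 5.910 × 10^-3 mol
mass of Na2CO3 = 4.835 × 10^-3 × 105.99 = 0.5125 g
% Na2CO3 = 0.5125 / 1.009 × 100 = 50.79 %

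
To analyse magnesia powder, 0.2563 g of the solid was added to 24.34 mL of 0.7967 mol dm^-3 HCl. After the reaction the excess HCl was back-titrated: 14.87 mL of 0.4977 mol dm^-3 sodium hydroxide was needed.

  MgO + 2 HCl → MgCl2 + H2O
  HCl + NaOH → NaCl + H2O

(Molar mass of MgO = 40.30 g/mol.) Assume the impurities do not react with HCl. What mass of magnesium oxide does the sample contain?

n(HCl) added = 0.02434 × 0.7967 = 0.01939 mol
n(NaOH) used in back-titration = 0.01487 × 0.4977 = 7.401 × 10^-3 mol
n(HCl) left over = 7.401 × 10^-3 mol (1:1 ratio)
n(HCl) consumed by analyte = 0.01939 − 7.401 × 10^-3 = 0.01199 mol
From the 1:2 ratio, n(MgO) = 1/2 × 0.01199 = 5.995 × 10^-3 mol
mass of MgO = 5.995 × 10^-3 × 40.30 = 0.2416 g

0.2416 g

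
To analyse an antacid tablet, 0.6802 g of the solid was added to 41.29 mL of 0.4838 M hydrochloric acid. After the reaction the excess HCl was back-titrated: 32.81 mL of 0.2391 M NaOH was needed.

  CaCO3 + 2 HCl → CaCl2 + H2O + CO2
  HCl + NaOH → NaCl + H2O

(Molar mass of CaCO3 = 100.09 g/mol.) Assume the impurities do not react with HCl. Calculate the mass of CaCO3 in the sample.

n(HCl) added = 0.04129 × 0.4838 = 0.01998 mol
n(NaOH) used in back-titration = 0.03281 × 0.2391 = 7.845 × 10^-3 mol
n(HCl) left over = 7.845 × 10^-3 mol (1:1 ratio)
n(HCl) consumed by analyte = 0.01998 − 7.845 × 10^-3 = 0.01213 mol
From the 1:2 ratio, n(CaCO3) = 1/2 × 0.01213 = 6.066 × 10^-3 mol
mass of CaCO3 = 6.066 × 10^-3 × 100.09 = 0.6071 g

0.6071 g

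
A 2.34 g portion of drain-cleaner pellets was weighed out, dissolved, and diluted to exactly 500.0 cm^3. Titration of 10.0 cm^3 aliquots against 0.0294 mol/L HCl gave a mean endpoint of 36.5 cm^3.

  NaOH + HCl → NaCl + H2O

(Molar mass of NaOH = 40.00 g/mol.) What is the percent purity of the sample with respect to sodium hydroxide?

91.7 %

n(HCl) per titration = 0.0365 × 0.0294 = 1.07 × 10^-3 mol
n(NaOH) in each aliquot = 1.07 × 10^-3 mol (1:1 ratio)
n(NaOH) in the whole flask = 1.07 × 10^-3 × 500.0/10.0 = 0.0537 mol
mass of NaOH = 0.0537 × 40.00 = 2.15 g
% NaOH = 2.15 / 2.34 × 100 = 91.7 %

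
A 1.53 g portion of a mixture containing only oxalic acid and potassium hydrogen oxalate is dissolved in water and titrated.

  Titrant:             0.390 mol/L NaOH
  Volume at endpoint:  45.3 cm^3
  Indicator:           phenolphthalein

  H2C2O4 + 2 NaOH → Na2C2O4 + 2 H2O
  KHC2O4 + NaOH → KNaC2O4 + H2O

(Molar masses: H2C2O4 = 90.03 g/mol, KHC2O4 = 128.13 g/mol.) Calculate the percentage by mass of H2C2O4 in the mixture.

n(NaOH) = 0.0453 × 0.390 = 0.0177 mol
Let x = n(H2C2O4), y = n(KHC2O4).
Titrant: 2x + 1y = 0.0177;  mass: 90.03x + 128.13y = 1.53
Solving, x = 4.41 × 10^-3 mol, y = 8.84 × 10^-3 mol
mass of H2C2O4 = 4.41 × 10^-3 × 90.03 = 0.397 g
% H2C2O4 = 0.397 / 1.53 × 100 = 26.0 %

26.0 %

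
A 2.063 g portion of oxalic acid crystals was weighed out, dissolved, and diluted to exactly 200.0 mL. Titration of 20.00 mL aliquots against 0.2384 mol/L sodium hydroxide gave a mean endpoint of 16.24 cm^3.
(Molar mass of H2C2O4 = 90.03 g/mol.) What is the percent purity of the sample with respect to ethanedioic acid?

H2C2O4 + 2 NaOH → Na2C2O4 + 2 H2O
n(NaOH) per titration = 0.01624 × 0.2384 = 3.872 × 10^-3 mol
From the 1:2 ratio, n(H2C2O4) in each aliquot = 1/2 × 3.872 × 10^-3 = 1.936 × 10^-3 mol
n(H2C2O4) in the whole flask = 1.936 × 10^-3 × 200.0/20.00 = 0.01936 mol
mass of H2C2O4 = 0.01936 × 90.03 = 1.743 g
% H2C2O4 = 1.743 / 2.063 × 100 = 84.48 %

84.48 %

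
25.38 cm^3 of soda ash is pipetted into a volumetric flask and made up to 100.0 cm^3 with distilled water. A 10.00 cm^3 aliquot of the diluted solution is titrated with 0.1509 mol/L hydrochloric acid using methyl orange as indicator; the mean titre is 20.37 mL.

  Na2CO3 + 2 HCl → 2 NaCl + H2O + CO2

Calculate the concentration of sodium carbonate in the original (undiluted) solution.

n(HCl) = 0.02037 × 0.1509 = 3.074 × 10^-3 mol
From the 1:2 ratio, n(Na2CO3) in the aliquot = 1/2 × 3.074 × 10^-3 = 1.537 × 10^-3 mol
[Na2CO3]_dilute = 1.537 × 10^-3 / 0.01000 = 0.1537 mol/L
Dilution factor = 100.0 / 25.38 = 3.940
[Na2CO3]_stock = 0.1537 × 3.940 = 0.6056 mol/L

0.6056 mol/L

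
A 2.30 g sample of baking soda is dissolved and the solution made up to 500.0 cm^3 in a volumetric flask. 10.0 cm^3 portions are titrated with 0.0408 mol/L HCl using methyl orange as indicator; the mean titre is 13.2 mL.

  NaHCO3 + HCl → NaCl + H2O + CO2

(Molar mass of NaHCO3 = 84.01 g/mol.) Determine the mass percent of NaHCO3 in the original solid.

n(HCl) per titration = 0.0132 × 0.0408 = 5.39 × 10^-4 mol
n(NaHCO3) in each aliquot = 5.39 × 10^-4 mol (1:1 ratio)
n(NaHCO3) in the whole flask = 5.39 × 10^-4 × 500.0/10.0 = 0.0269 mol
mass of NaHCO3 = 0.0269 × 84.01 = 2.26 g
% NaHCO3 = 2.26 / 2.30 × 100 = 98.4 %

98.4 %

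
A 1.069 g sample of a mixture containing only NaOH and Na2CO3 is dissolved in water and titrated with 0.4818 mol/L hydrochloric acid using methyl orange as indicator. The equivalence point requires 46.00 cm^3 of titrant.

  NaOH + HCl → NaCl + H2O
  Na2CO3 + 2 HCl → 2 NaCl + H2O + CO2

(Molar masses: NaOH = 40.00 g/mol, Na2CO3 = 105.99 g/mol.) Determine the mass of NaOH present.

0.3248 g

n(HCl) = 0.04600 × 0.4818 = 0.02216 mol
Let x = n(NaOH), y = n(Na2CO3).
Titrant: 1x + 2y = 0.02216;  mass: 40.00x + 105.99y = 1.069
Solving, x = 8.120 × 10^-3 mol, y = 7.021 × 10^-3 mol
mass of NaOH = 8.120 × 10^-3 × 40.00 = 0.3248 g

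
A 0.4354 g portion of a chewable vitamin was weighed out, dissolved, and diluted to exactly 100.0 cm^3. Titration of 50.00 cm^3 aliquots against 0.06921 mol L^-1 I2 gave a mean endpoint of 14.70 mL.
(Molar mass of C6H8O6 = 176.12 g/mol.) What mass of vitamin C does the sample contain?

C6H8O6 + I2 → C6H6O6 + 2 HI
n(I2) per titration = 0.01470 × 0.06921 = 1.017 × 10^-3 mol
n(C6H8O6) in each aliquot = 1.017 × 10^-3 mol (1:1 ratio)
n(C6H8O6) in the whole flask = 1.017 × 10^-3 × 100.0/50.00 = 2.035 × 10^-3 mol
mass of C6H8O6 = 2.035 × 10^-3 × 176.12 = 0.3584 g

0.3584 g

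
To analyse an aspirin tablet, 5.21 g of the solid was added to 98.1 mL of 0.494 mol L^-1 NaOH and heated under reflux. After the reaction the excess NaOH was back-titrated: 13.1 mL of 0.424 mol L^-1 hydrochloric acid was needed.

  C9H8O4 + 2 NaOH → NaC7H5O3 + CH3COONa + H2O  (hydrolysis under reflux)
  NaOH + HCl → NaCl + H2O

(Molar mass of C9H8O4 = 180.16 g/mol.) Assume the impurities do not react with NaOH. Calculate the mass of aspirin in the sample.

n(NaOH) added = 0.0981 × 0.494 = 0.0485 mol
n(HCl) used in back-titration = 0.0131 × 0.424 = 5.55 × 10^-3 mol
n(NaOH) left over = 5.55 × 10^-3 mol (1:1 ratio)
n(NaOH) consumed by analyte = 0.0485 − 5.55 × 10^-3 = 0.0429 mol
From the 1:2 ratio, n(C9H8O4) = 1/2 × 0.0429 = 0.0215 mol
mass of C9H8O4 = 0.0215 × 180.16 = 3.87 g

3.87 g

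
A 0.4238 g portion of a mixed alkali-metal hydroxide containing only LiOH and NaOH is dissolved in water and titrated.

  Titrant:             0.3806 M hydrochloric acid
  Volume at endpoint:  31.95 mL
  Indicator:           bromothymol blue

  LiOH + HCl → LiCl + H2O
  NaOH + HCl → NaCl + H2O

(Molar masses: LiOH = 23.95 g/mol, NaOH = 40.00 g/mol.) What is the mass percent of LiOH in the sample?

22.04 %

n(HCl) = 0.03195 × 0.3806 = 0.01216 mol
Let x = n(LiOH), y = n(NaOH).
Titrant: 1x + 1y = 0.01216;  mass: 23.95x + 40.00y = 0.4238
Solving, x = 3.901 × 10^-3 mol, y = 8.259 × 10^-3 mol
mass of LiOH = 3.901 × 10^-3 × 23.95 = 0.09342 g
% LiOH = 0.09342 / 0.4238 × 100 = 22.04 %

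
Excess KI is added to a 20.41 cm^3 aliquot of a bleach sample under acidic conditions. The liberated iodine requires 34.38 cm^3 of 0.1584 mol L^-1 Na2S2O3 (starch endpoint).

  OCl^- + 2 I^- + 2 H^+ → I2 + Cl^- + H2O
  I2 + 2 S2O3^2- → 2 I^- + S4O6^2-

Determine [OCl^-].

n(S2O3^2-) = 0.03438 × 0.1584 = 5.446 × 10^-3 mol
n(I2) = n(S2O3^2-)/2 = 2.723 × 10^-3 mol
n(OCl^-) in the aliquot = 2.723 × 10^-3 mol (1:1 ratio)
[OCl^-] = 2.723 × 10^-3 / 0.02041 = 0.1334 mol/L

0.1334 mol/L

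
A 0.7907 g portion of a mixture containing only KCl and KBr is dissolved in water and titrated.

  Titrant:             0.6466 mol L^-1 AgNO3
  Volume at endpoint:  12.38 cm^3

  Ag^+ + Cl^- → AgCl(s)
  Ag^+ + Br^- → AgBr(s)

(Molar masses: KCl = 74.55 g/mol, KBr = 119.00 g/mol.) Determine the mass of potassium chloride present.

n(AgNO3) = 0.01238 × 0.6466 = 8.005 × 10^-3 mol
Let x = n(KCl), y = n(KBr).
Titrant: 1x + 1y = 8.005 × 10^-3;  mass: 74.55x + 119.00y = 0.7907
Solving, x = 3.642 × 10^-3 mol, y = 4.363 × 10^-3 mol
mass of KCl = 3.642 × 10^-3 × 74.55 = 0.2715 g

0.2715 g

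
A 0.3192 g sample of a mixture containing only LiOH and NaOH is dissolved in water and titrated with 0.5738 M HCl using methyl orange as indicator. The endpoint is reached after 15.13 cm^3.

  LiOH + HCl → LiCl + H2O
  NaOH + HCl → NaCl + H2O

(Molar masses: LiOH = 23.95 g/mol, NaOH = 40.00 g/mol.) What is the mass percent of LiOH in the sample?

13.12 %

n(HCl) = 0.01513 × 0.5738 = 8.682 × 10^-3 mol
Let x = n(LiOH), y = n(NaOH).
Titrant: 1x + 1y = 8.682 × 10^-3;  mass: 23.95x + 40.00y = 0.3192
Solving, x = 1.749 × 10^-3 mol, y = 6.933 × 10^-3 mol
mass of LiOH = 1.749 × 10^-3 × 23.95 = 0.04188 g
% LiOH = 0.04188 / 0.3192 × 100 = 13.12 %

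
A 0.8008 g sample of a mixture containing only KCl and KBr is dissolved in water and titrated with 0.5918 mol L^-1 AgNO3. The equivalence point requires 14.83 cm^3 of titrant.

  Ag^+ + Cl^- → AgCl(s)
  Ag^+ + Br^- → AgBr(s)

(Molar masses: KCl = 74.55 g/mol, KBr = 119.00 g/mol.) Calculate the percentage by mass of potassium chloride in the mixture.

51.02 %

n(AgNO3) = 0.01483 × 0.5918 = 8.776 × 10^-3 mol
Let x = n(KCl), y = n(KBr).
Titrant: 1x + 1y = 8.776 × 10^-3;  mass: 74.55x + 119.00y = 0.8008
Solving, x = 5.480 × 10^-3 mol, y = 3.296 × 10^-3 mol
mass of KCl = 5.480 × 10^-3 × 74.55 = 0.4085 g
% KCl = 0.4085 / 0.8008 × 100 = 51.02 %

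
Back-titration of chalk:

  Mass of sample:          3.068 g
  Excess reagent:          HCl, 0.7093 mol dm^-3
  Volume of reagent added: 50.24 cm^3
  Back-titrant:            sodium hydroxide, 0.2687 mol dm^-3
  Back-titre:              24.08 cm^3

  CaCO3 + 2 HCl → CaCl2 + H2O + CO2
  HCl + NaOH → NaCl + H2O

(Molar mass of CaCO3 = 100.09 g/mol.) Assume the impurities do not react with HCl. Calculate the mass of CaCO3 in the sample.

1.460 g

n(HCl) added = 0.05024 × 0.7093 = 0.03564 mol
n(NaOH) used in back-titration = 0.02408 × 0.2687 = 6.470 × 10^-3 mol
n(HCl) left over = 6.470 × 10^-3 mol (1:1 ratio)
n(HCl) consumed by analyte = 0.03564 − 6.470 × 10^-3 = 0.02916 mol
From the 1:2 ratio, n(CaCO3) = 1/2 × 0.02916 = 0.01458 mol
mass of CaCO3 = 0.01458 × 100.09 = 1.460 g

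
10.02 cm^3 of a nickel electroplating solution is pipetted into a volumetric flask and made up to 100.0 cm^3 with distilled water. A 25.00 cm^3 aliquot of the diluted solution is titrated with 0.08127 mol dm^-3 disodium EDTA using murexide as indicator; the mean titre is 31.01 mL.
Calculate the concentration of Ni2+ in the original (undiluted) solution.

Ni^2+ + EDTA^4- → [Ni(EDTA)]^2-
n(EDTA) = 0.03101 × 0.08127 = 2.520 × 10^-3 mol
n(Ni2+) in the aliquot = 2.520 × 10^-3 mol (1:1 ratio)
[Ni2+]_dilute = 2.520 × 10^-3 / 0.02500 = 0.1008 mol/L
Dilution factor = 100.0 / 10.02 = 9.980
[Ni2+]_stock = 0.1008 × 9.980 = 1.006 mol/L

1.006 mol/L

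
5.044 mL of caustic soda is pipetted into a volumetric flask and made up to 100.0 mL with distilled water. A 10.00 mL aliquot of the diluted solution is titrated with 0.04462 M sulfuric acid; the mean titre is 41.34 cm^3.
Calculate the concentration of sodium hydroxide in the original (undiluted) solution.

7.314 M

2 NaOH + H2SO4 → Na2SO4 + 2 H2O
n(H2SO4) = 0.04134 × 0.04462 = 1.845 × 10^-3 mol
From the 2:1 ratio, n(NaOH) in the aliquot = 2/1 × 1.845 × 10^-3 = 3.689 × 10^-3 mol
[NaOH]_dilute = 3.689 × 10^-3 / 0.01000 = 0.3689 mol/L
Dilution factor = 100.0 / 5.044 = 19.83
[NaOH]_stock = 0.3689 × 19.83 = 7.314 mol/L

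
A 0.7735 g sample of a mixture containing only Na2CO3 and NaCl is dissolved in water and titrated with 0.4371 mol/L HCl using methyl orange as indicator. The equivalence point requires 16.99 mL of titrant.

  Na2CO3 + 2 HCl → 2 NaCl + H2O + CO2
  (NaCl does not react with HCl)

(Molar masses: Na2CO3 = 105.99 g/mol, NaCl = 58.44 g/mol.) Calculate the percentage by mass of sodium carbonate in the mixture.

n(HCl) = 0.01699 × 0.4371 = 7.426 × 10^-3 mol
Let x = n(Na2CO3), y = n(NaCl).
Titrant: 2x = 7.426 × 10^-3;  mass: 105.99x + 58.44y = 0.7735
Solving, x = 3.713 × 10^-3 mol, y = 6.501 × 10^-3 mol
mass of Na2CO3 = 3.713 × 10^-3 × 105.99 = 0.3936 g
% Na2CO3 = 0.3936 / 0.7735 × 100 = 50.88 %

50.88 %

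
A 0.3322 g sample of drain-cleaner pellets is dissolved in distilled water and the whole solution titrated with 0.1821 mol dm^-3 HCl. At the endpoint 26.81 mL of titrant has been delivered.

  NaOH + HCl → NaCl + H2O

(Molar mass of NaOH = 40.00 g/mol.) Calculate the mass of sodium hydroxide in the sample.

n(HCl) = 0.02681 L × 0.1821 mol/L = 4.882 × 10^-3 mol
n(NaOH) = 4.882 × 10^-3 mol (1:1 ratio)
mass of NaOH = 4.882 × 10^-3 × 40.00 g/mol = 0.1953 g

0.1953 g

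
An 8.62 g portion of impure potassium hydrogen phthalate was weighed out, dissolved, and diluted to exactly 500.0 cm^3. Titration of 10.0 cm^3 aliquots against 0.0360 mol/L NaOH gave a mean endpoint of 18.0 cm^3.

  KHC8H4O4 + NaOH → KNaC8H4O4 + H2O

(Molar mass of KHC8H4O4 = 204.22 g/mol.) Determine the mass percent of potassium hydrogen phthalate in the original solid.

76.8 %

n(NaOH) per titration = 0.0180 × 0.0360 = 6.48 × 10^-4 mol
n(KHC8H4O4) in each aliquot = 6.48 × 10^-4 mol (1:1 ratio)
n(KHC8H4O4) in the whole flask = 6.48 × 10^-4 × 500.0/10.0 = 0.0324 mol
mass of KHC8H4O4 = 0.0324 × 204.22 = 6.62 g
% KHC8H4O4 = 6.62 / 8.62 × 100 = 76.8 %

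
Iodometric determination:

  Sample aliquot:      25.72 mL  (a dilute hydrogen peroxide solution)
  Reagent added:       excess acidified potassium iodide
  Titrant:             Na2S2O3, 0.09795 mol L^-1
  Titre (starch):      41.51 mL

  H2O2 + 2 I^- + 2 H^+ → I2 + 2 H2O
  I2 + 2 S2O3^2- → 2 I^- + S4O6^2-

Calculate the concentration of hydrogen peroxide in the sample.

0.07904 mol/L

n(S2O3^2-) = 0.04151 × 0.09795 = 4.066 × 10^-3 mol
n(I2) = n(S2O3^2-)/2 = 2.033 × 10^-3 mol
n(H2O2) in the aliquot = 2.033 × 10^-3 mol (1:1 ratio)
[H2O2] = 2.033 × 10^-3 / 0.02572 = 0.07904 mol/L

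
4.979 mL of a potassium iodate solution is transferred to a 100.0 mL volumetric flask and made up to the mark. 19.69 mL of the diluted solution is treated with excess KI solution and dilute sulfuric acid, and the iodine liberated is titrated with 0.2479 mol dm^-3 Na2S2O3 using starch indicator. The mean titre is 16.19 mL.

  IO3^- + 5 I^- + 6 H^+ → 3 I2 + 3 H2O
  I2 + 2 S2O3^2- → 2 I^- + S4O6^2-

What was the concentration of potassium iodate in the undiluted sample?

n(S2O3^2-) = 0.01619 × 0.2479 = 4.014 × 10^-3 mol
n(I2) = n(S2O3^2-)/2 = 2.007 × 10^-3 mol
From the 1:3 ratio, n(IO3^-) in the aliquot = 1/3 × 2.007 × 10^-3 = 6.689 × 10^-4 mol
[IO3^-]_dilute = 6.689 × 10^-4 / 0.01969 = 0.03397 mol/L
[IO3^-]_original = 0.03397 × 100.0/4.979 = 0.6823 mol/L

0.6823 mol/L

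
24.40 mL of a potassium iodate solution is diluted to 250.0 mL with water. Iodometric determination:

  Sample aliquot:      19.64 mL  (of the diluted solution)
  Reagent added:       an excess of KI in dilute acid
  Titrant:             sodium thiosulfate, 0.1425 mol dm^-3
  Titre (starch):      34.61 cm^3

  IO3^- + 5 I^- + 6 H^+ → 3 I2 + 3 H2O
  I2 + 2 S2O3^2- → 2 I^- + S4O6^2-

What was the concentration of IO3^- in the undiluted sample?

0.4288 mol/L

n(S2O3^2-) = 0.03461 × 0.1425 = 4.932 × 10^-3 mol
n(I2) = n(S2O3^2-)/2 = 2.466 × 10^-3 mol
From the 1:3 ratio, n(IO3^-) in the aliquot = 1/3 × 2.466 × 10^-3 = 8.220 × 10^-4 mol
[IO3^-]_dilute = 8.220 × 10^-4 / 0.01964 = 0.04185 mol/L
[IO3^-]_original = 0.04185 × 250.0/24.40 = 0.4288 mol/L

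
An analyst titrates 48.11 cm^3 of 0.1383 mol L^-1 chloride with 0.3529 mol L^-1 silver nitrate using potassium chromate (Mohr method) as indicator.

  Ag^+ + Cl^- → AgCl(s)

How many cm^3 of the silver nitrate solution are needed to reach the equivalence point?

18.85 mL

n(Cl-) = 0.04811 L × 0.1383 mol/L = 6.654 × 10^-3 mol
n(AgNO3) = 6.654 × 10^-3 mol (1:1 stoichiometry)
V(AgNO3) = 6.654 × 10^-3 mol / 0.3529 mol/L = 0.01885 L = 18.85 mL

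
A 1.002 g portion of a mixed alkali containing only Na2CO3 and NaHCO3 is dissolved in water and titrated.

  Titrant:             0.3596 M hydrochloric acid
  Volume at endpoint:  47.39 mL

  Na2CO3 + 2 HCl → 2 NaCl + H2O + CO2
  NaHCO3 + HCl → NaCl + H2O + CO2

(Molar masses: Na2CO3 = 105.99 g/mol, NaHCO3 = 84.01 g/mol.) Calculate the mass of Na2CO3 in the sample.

n(HCl) = 0.04739 × 0.3596 = 0.01704 mol
Let x = n(Na2CO3), y = n(NaHCO3).
Titrant: 2x + 1y = 0.01704;  mass: 105.99x + 84.01y = 1.002
Solving, x = 6.927 × 10^-3 mol, y = 3.188 × 10^-3 mol
mass of Na2CO3 = 6.927 × 10^-3 × 105.99 = 0.7341 g

0.7341 g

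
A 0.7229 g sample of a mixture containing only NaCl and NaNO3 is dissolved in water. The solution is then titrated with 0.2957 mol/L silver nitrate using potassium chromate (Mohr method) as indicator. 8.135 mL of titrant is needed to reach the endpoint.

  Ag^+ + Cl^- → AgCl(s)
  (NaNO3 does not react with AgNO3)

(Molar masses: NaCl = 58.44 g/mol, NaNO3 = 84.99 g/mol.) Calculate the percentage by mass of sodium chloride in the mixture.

n(AgNO3) = 0.008135 × 0.2957 = 2.406 × 10^-3 mol
Let x = n(NaCl), y = n(NaNO3).
Titrant: 1x = 2.406 × 10^-3;  mass: 58.44x + 84.99y = 0.7229
Solving, x = 2.406 × 10^-3 mol, y = 6.852 × 10^-3 mol
mass of NaCl = 2.406 × 10^-3 × 58.44 = 0.1406 g
% NaCl = 0.1406 / 0.7229 × 100 = 19.45 %

19.45 %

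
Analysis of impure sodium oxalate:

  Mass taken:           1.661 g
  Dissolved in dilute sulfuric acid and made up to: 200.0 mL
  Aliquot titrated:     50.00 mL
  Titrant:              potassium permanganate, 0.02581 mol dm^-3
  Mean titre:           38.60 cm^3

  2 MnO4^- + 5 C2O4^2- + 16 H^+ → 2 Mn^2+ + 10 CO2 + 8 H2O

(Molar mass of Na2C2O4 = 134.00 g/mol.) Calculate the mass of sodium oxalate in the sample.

1.335 g

n(KMnO4) per titration = 0.03860 × 0.02581 = 9.963 × 10^-4 mol
From the 5:2 ratio, n(Na2C2O4) in each aliquot = 5/2 × 9.963 × 10^-4 = 2.491 × 10^-3 mol
n(Na2C2O4) in the whole flask = 2.491 × 10^-3 × 200.0/50.00 = 9.963 × 10^-3 mol
mass of Na2C2O4 = 9.963 × 10^-3 × 134.00 = 1.335 g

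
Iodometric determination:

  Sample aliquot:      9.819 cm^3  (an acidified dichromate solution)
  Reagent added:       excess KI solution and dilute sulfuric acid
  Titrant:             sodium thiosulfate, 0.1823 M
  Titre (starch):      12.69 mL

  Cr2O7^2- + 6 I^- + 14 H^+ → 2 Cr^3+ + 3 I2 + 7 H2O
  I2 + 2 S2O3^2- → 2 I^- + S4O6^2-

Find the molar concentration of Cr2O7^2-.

0.03927 M

n(S2O3^2-) = 0.01269 × 0.1823 = 2.313 × 10^-3 mol
n(I2) = n(S2O3^2-)/2 = 1.157 × 10^-3 mol
From the 1:3 ratio, n(Cr2O7^2-) in the aliquot = 1/3 × 1.157 × 10^-3 = 3.856 × 10^-4 mol
[Cr2O7^2-] = 3.856 × 10^-4 / 0.009819 = 0.03927 mol/L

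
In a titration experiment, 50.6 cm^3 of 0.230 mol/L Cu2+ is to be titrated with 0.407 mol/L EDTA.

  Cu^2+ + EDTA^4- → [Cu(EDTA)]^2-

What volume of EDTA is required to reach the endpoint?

28.6 mL

n(Cu2+) = 0.0506 L × 0.230 mol/L = 0.0116 mol
n(EDTA) = 0.0116 mol (1:1 stoichiometry)
V(EDTA) = 0.0116 mol / 0.407 mol/L = 0.0286 L = 28.6 mL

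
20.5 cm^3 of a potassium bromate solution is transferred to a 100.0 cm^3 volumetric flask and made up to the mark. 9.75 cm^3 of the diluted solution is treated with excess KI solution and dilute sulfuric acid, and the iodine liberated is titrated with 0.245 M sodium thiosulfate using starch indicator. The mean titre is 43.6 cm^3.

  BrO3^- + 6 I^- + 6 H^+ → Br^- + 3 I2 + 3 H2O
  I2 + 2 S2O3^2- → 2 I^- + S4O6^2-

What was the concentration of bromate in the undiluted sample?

n(S2O3^2-) = 0.0436 × 0.245 = 0.0107 mol
n(I2) = n(S2O3^2-)/2 = 5.34 × 10^-3 mol
From the 1:3 ratio, n(BrO3^-) in the aliquot = 1/3 × 5.34 × 10^-3 = 1.78 × 10^-3 mol
[BrO3^-]_dilute = 1.78 × 10^-3 / 0.00975 = 0.183 mol/L
[BrO3^-]_original = 0.183 × 100.0/20.5 = 0.891 mol/L

0.891 M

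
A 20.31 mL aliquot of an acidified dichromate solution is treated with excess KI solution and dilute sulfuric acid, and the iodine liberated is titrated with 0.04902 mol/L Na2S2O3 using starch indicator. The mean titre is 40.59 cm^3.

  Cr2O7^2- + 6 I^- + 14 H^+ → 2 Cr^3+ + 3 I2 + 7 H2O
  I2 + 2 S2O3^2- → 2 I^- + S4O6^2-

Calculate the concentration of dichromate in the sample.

n(S2O3^2-) = 0.04059 × 0.04902 = 1.990 × 10^-3 mol
n(I2) = n(S2O3^2-)/2 = 9.949 × 10^-4 mol
From the 1:3 ratio, n(Cr2O7^2-) in the aliquot = 1/3 × 9.949 × 10^-4 = 3.316 × 10^-4 mol
[Cr2O7^2-] = 3.316 × 10^-4 / 0.02031 = 0.01633 mol/L

0.01633 mol/L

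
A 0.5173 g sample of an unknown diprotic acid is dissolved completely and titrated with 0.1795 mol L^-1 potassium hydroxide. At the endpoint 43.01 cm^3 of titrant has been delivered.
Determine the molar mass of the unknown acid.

134.0 g/mol

n(KOH) = 0.04301 L × 0.1795 mol/L = 7.720 × 10^-3 mol
From the 1:2 ratio, n(H2A) = 1/2 × 7.720 × 10^-3 = 3.860 × 10^-3 mol
M = m / n = 0.5173 g / 3.860 × 10^-3 mol = 134.0 g/mol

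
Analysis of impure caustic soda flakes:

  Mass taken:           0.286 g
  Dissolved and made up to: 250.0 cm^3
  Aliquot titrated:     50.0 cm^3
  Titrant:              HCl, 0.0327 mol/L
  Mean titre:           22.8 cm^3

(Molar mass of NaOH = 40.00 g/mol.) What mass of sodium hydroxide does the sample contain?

0.149 g

NaOH + HCl → NaCl + H2O
n(HCl) per titration = 0.0228 × 0.0327 = 7.46 × 10^-4 mol
n(NaOH) in each aliquot = 7.46 × 10^-4 mol (1:1 ratio)
n(NaOH) in the whole flask = 7.46 × 10^-4 × 250.0/50.0 = 3.73 × 10^-3 mol
mass of NaOH = 3.73 × 10^-3 × 40.00 = 0.149 g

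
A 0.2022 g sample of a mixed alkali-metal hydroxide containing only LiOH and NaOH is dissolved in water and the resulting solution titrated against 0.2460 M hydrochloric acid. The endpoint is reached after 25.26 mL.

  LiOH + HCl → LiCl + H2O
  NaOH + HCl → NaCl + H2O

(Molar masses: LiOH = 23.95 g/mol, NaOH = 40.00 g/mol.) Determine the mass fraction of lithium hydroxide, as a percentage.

n(HCl) = 0.02526 × 0.2460 = 6.214 × 10^-3 mol
Let x = n(LiOH), y = n(NaOH).
Titrant: 1x + 1y = 6.214 × 10^-3;  mass: 23.95x + 40.00y = 0.2022
Solving, x = 2.888 × 10^-3 mol, y = 3.326 × 10^-3 mol
mass of LiOH = 2.888 × 10^-3 × 23.95 = 0.06918 g
% LiOH = 0.06918 / 0.2022 × 100 = 34.21 %

34.21 %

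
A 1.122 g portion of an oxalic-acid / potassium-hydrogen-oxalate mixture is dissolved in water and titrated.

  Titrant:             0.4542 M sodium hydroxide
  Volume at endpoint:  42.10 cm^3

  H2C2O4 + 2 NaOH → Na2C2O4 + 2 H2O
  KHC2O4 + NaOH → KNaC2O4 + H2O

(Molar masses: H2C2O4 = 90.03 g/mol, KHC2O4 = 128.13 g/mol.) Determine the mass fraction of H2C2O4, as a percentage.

64.11 %

n(NaOH) = 0.04210 × 0.4542 = 0.01912 mol
Let x = n(H2C2O4), y = n(KHC2O4).
Titrant: 2x + 1y = 0.01912;  mass: 90.03x + 128.13y = 1.122
Solving, x = 7.989 × 10^-3 mol, y = 3.143 × 10^-3 mol
mass of H2C2O4 = 7.989 × 10^-3 × 90.03 = 0.7193 g
% H2C2O4 = 0.7193 / 1.122 × 100 = 64.11 %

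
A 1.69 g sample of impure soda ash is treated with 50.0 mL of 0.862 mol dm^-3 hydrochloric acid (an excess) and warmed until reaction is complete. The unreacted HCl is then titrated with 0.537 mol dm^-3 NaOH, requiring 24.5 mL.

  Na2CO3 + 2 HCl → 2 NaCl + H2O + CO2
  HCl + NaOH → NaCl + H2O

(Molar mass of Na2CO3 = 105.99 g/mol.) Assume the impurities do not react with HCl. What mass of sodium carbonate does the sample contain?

1.59 g

n(HCl) added = 0.0500 × 0.862 = 0.0431 mol
n(NaOH) used in back-titration = 0.0245 × 0.537 = 0.0132 mol
n(HCl) left over = 0.0132 mol (1:1 ratio)
n(HCl) consumed by analyte = 0.0431 − 0.0132 = 0.0299 mol
From the 1:2 ratio, n(Na2CO3) = 1/2 × 0.0299 = 0.0150 mol
mass of Na2CO3 = 0.0150 × 105.99 = 1.59 g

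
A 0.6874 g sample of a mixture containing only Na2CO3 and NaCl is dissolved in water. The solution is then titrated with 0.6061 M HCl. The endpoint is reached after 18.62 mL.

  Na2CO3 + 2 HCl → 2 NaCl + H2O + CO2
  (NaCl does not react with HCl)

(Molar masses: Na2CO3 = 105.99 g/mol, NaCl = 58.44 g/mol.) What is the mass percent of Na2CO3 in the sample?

87.01 %

n(HCl) = 0.01862 × 0.6061 = 0.01129 mol
Let x = n(Na2CO3), y = n(NaCl).
Titrant: 2x = 0.01129;  mass: 105.99x + 58.44y = 0.6874
Solving, x = 5.643 × 10^-3 mol, y = 1.528 × 10^-3 mol
mass of Na2CO3 = 5.643 × 10^-3 × 105.99 = 0.5981 g
% Na2CO3 = 0.5981 / 0.6874 × 100 = 87.01 %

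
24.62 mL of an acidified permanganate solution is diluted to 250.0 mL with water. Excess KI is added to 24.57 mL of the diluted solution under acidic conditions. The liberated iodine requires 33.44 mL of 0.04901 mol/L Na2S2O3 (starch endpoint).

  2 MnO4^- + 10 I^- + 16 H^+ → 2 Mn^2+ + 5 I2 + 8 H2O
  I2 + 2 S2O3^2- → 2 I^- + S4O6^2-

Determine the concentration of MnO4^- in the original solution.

n(S2O3^2-) = 0.03344 × 0.04901 = 1.639 × 10^-3 mol
n(I2) = n(S2O3^2-)/2 = 8.194 × 10^-4 mol
From the 2:5 ratio, n(MnO4^-) in the aliquot = 2/5 × 8.194 × 10^-4 = 3.278 × 10^-4 mol
[MnO4^-]_dilute = 3.278 × 10^-4 / 0.02457 = 0.01334 mol/L
[MnO4^-]_original = 0.01334 × 250.0/24.62 = 0.1355 mol/L

0.1355 mol/L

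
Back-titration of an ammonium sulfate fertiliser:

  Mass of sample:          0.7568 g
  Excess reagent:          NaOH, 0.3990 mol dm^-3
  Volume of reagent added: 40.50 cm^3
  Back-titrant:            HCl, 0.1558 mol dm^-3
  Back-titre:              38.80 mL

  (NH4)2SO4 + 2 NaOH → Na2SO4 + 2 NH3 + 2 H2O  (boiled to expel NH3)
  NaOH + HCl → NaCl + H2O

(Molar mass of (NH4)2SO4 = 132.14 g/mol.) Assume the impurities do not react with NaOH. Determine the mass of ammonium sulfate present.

0.6683 g

n(NaOH) added = 0.04050 × 0.3990 = 0.01616 mol
n(HCl) used in back-titration = 0.03880 × 0.1558 = 6.045 × 10^-3 mol
n(NaOH) left over = 6.045 × 10^-3 mol (1:1 ratio)
n(NaOH) consumed by analyte = 0.01616 − 6.045 × 10^-3 = 0.01011 mol
From the 1:2 ratio, n((NH4)2SO4) = 1/2 × 0.01011 = 5.057 × 10^-3 mol
mass of (NH4)2SO4 = 5.057 × 10^-3 × 132.14 = 0.6683 g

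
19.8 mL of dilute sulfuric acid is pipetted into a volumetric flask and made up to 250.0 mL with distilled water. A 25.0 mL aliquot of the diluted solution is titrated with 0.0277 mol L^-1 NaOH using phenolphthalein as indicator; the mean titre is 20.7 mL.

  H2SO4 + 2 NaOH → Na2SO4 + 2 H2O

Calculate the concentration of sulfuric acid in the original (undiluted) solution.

n(NaOH) = 0.0207 × 0.0277 = 5.73 × 10^-4 mol
From the 1:2 ratio, n(H2SO4) in the aliquot = 1/2 × 5.73 × 10^-4 = 2.87 × 10^-4 mol
[H2SO4]_dilute = 2.87 × 10^-4 / 0.0250 = 0.0115 mol/L
Dilution factor = 250.0 / 19.8 = 12.63
[H2SO4]_stock = 0.0115 × 12.63 = 0.145 mol/L

0.145 mol/L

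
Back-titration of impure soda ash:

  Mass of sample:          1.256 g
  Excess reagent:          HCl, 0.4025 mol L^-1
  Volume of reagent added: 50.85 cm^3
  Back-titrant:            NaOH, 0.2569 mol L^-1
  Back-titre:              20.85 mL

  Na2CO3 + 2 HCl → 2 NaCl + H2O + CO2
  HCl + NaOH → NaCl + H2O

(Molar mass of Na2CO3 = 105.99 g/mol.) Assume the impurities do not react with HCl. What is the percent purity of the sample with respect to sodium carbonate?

63.76 %

n(HCl) added = 0.05085 × 0.4025 = 0.02047 mol
n(NaOH) used in back-titration = 0.02085 × 0.2569 = 5.356 × 10^-3 mol
n(HCl) left over = 5.356 × 10^-3 mol (1:1 ratio)
n(HCl) consumed by analyte = 0.02047 − 5.356 × 10^-3 = 0.01511 mol
From the 1:2 ratio, n(Na2CO3) = 1/2 × 0.01511 = 7.555 × 10^-3 mol
mass of Na2CO3 = 7.555 × 10^-3 × 105.99 = 0.8008 g
% Na2CO3 = 0.8008 / 1.256 × 100 = 63.76 %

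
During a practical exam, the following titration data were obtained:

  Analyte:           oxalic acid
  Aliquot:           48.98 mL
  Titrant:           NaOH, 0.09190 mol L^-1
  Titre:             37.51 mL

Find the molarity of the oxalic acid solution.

H2C2O4 + 2 NaOH → Na2C2O4 + 2 H2O
n(NaOH) = 0.03751 L × 0.09190 mol/L = 3.447 × 10^-3 mol
From the 1:2 mole ratio, n(H2C2O4) = 1/2 × 3.447 × 10^-3 = 1.724 × 10^-3 mol
[H2C2O4] = 1.724 × 10^-3 mol / 0.04898 L = 0.03519 mol/L

0.03519 mol/L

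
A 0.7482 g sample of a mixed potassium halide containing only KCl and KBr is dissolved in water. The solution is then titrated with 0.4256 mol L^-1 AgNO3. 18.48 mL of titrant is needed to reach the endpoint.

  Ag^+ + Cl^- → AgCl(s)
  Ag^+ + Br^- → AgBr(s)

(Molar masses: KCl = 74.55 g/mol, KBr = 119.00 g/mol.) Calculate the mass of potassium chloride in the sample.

0.3149 g

n(AgNO3) = 0.01848 × 0.4256 = 7.865 × 10^-3 mol
Let x = n(KCl), y = n(KBr).
Titrant: 1x + 1y = 7.865 × 10^-3;  mass: 74.55x + 119.00y = 0.7482
Solving, x = 4.224 × 10^-3 mol, y = 3.641 × 10^-3 mol
mass of KCl = 4.224 × 10^-3 × 74.55 = 0.3149 g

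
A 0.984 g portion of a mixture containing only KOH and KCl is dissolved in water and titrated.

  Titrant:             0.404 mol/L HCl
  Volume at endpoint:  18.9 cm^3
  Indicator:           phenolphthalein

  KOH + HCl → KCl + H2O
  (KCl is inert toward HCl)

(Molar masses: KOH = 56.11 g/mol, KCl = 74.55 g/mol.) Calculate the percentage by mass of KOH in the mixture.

43.5 %

n(HCl) = 0.0189 × 0.404 = 7.64 × 10^-3 mol
Let x = n(KOH), y = n(KCl).
Titrant: 1x = 7.64 × 10^-3;  mass: 56.11x + 74.55y = 0.984
Solving, x = 7.64 × 10^-3 mol, y = 7.45 × 10^-3 mol
mass of KOH = 7.64 × 10^-3 × 56.11 = 0.428 g
% KOH = 0.428 / 0.984 × 100 = 43.5 %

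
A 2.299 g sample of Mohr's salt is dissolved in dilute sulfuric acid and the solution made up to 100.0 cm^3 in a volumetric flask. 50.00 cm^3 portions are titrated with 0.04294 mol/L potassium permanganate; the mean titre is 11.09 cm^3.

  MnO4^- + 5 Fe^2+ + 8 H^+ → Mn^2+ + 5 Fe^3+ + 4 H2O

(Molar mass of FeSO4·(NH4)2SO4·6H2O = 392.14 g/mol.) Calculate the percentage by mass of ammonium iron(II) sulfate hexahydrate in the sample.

n(KMnO4) per titration = 0.01109 × 0.04294 = 4.762 × 10^-4 mol
From the 5:1 ratio, n(FeSO4·(NH4)2SO4·6H2O) in each aliquot = 5/1 × 4.762 × 10^-4 = 2.381 × 10^-3 mol
n(FeSO4·(NH4)2SO4·6H2O) in the whole flask = 2.381 × 10^-3 × 100.0/50.00 = 4.762 × 10^-3 mol
mass of FeSO4·(NH4)2SO4·6H2O = 4.762 × 10^-3 × 392.14 = 1.867 g
% FeSO4·(NH4)2SO4·6H2O = 1.867 / 2.299 × 100 = 81.23 %

81.23 %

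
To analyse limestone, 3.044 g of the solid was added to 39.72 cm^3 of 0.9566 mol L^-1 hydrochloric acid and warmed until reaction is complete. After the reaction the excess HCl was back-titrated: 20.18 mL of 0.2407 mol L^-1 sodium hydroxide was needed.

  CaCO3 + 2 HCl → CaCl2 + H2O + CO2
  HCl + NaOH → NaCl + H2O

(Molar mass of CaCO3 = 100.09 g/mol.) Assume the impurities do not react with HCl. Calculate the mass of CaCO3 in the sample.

n(HCl) added = 0.03972 × 0.9566 = 0.03800 mol
n(NaOH) used in back-titration = 0.02018 × 0.2407 = 4.857 × 10^-3 mol
n(HCl) left over = 4.857 × 10^-3 mol (1:1 ratio)
n(HCl) consumed by analyte = 0.03800 − 4.857 × 10^-3 = 0.03314 mol
From the 1:2 ratio, n(CaCO3) = 1/2 × 0.03314 = 0.01657 mol
mass of CaCO3 = 0.01657 × 100.09 = 1.658 g

1.658 g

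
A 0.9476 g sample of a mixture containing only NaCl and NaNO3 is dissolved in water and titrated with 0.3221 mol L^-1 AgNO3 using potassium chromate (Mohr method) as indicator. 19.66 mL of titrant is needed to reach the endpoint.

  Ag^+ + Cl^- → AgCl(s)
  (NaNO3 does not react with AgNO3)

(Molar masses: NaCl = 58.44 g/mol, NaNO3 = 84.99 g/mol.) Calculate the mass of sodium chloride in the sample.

n(AgNO3) = 0.01966 × 0.3221 = 6.332 × 10^-3 mol
Let x = n(NaCl), y = n(NaNO3).
Titrant: 1x = 6.332 × 10^-3;  mass: 58.44x + 84.99y = 0.9476
Solving, x = 6.332 × 10^-3 mol, y = 6.795 × 10^-3 mol
mass of NaCl = 6.332 × 10^-3 × 58.44 = 0.3701 g

0.3701 g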